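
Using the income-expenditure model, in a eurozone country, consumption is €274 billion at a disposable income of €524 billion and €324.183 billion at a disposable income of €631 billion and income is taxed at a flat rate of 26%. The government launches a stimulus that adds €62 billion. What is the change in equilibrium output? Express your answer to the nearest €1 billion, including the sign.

+€95 billion

MPC = ΔC/ΔYd = (324.183 − 274)/(631 − 524) = 50.183/107 = 0.469.
Government-spending multiplier = 1/(1 − c(1−t)) = 1/(1 − 0.469×0.74) = 1/0.65294 ≈ 1.532.
ΔY = k × ΔG = (+€62 billion) / 0.65294 ≈ +€95 billion.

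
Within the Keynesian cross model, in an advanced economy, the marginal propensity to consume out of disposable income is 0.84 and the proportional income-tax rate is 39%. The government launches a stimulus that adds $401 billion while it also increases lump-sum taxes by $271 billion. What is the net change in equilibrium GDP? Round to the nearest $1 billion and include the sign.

+$356 billion

Expenditure multiplier = 1/(1 − c(1−t)) = 1/(1 − 0.84×0.61) = 1/0.4876 ≈ 2.051.
ΔG contributes k·ΔG = (+$401 billion) / 0.4876 ≈ +$822.4 billion.
ΔT of +$271 billion changes first-round spending by −c·ΔT = −$227.64 billion, contributing k·(−c·ΔT) = (−$227.64 billion) / 0.4876 ≈ −$466.9 billion.
Net ΔY = k(ΔG − c·ΔT) = (+$173.36 billion) / 0.4876 ≈ +$356 billion.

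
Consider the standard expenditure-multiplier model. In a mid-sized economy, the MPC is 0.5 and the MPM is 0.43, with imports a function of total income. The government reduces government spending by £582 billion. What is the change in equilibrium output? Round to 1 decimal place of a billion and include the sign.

Expenditure multiplier = 1/(1 − c + m) = 1/(1 − 0.5 + 0.43) = 1/0.93 ≈ 1.075.
ΔY = k × ΔG = (−£582 billion) / 0.93 ≈ −£625.8 billion.

−£625.8 billion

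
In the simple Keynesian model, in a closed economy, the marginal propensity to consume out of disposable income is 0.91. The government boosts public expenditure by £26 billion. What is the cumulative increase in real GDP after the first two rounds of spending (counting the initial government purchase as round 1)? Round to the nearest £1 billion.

£50 billion

Round 1 adds ΔG = £26 billion; each later round is MPC = 0.91 times the previous.
After 2 rounds: 26 + 23.66 = ΔG·(1 − c^2)/(1 − c) = 26 × (1 − 0.8281)/0.09 ≈ £50 billion.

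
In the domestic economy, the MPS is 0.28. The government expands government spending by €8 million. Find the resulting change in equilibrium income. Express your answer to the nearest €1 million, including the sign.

MPC = 1 − MPS = 1 − 0.28 = 0.72.
Spending multiplier = 1/(1 − MPC) = 1/(1 − 0.72) = 1/0.28 ≈ 3.571.
ΔY = k × ΔG = (+€8 million) / 0.28 ≈ +€29 million.

+€29 million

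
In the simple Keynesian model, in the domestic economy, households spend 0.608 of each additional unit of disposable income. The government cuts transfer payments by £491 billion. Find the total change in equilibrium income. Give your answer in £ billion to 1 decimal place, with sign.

The transfer change shifts disposable income by −£491 billion, so first-round consumption changes by c·ΔTR = 0.608 × (−£491 billion) = −£298.528 billion.
Expenditure multiplier = 1/(1 − MPC) = 1/(1 − 0.608) = 1/0.392 ≈ 2.551.
The transfer multiplier is c × k ≈ 1.551, so ΔY = k × (c·ΔTR) = (−£298.528 billion) / 0.392 ≈ −£761.6 billion.

−£761.6 billion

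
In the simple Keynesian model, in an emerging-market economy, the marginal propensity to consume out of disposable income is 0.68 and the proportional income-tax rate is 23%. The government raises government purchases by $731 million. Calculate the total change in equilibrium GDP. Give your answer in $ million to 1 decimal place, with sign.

Expenditure multiplier = 1/(1 − c(1−t)) = 1/(1 − 0.68×0.77) = 1/0.4764 ≈ 2.099.
ΔY = k × ΔG = (+$731 million) / 0.4764 ≈ +$1,534.4 million.

+$1,534.4 million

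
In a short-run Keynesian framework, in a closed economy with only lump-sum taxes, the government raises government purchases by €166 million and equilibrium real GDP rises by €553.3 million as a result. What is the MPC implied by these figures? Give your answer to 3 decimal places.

0.700

Implied spending multiplier k = ΔY/ΔG = 553.3/166 ≈ 3.3331.
Since k = 1/(1 − MPC), MPC = 1 − 1/k = 1 − ΔG/ΔY = 1 − 166/553.3 ≈ 0.700.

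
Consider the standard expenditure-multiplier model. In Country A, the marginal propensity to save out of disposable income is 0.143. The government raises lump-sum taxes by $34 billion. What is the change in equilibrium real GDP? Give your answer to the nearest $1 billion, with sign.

−$204 billion

MPC = 1 − MPS = 1 − 0.143 = 0.857.
A lump-sum tax change of +$34 billion shifts disposable income by −$34 billion; first-round consumption changes by −c × ΔT = −0.857 × (+$34 billion) = −$29.138 billion.
Expenditure multiplier = 1/(1 − MPC) = 1/(1 − 0.857) = 1/0.143 ≈ 6.993.
The tax multiplier is −c × k ≈ −5.993, so ΔY = k × (−c·ΔT) = (−$29.138 billion) / 0.143 ≈ −$204 billion.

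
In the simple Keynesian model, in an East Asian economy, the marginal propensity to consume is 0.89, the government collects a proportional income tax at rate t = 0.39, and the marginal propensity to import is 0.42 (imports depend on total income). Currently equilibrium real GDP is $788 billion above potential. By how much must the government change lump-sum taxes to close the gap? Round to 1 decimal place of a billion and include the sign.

+$776.6 billion

Spending multiplier = 1/(1 − c(1−t) + m) = 1/(1 − 0.89×0.61 + 0.42) = 1/0.8771 ≈ 1.14.
Tax multiplier = −c·k = −0.89/0.8771 ≈ −1.015. Need ΔY = −$788 billion, so ΔT = ΔY/(−c·k) = −(−$788 billion) × 0.8771 / 0.89 ≈ +$776.6 billion.
The government should raise lump-sum taxes by $776.6 billion.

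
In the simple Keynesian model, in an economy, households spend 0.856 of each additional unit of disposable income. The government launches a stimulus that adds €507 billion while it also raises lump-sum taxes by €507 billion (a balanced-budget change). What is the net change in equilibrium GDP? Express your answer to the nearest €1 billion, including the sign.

+€507 billion

Expenditure multiplier = 1/(1 − MPC) = 1/(1 − 0.856) = 1/0.144 ≈ 6.944.
ΔG contributes k·ΔG = (+€507 billion) / 0.144 ≈ +€3,520.8 billion.
ΔT of +€507 billion changes first-round spending by −c·ΔT = −€433.992 billion, contributing k·(−c·ΔT) = (−€433.992 billion) / 0.144 ≈ −€3,013.8 billion.
With ΔG = ΔT and no other leakages, the balanced-budget multiplier is 1, so ΔY = ΔG = +€507 billion.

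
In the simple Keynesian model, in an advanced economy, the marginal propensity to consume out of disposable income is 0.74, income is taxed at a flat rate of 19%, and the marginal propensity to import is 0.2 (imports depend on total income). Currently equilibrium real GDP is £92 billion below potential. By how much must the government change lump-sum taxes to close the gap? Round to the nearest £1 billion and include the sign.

−£75 billion

Spending multiplier = 1/(1 − c(1−t) + m) = 1/(1 − 0.74×0.81 + 0.2) = 1/0.6006 ≈ 1.665.
Tax multiplier = −c·k = −0.74/0.6006 ≈ −1.232. Need ΔY = +£92 billion, so ΔT = ΔY/(−c·k) = −(+£92 billion) × 0.6006 / 0.74 ≈ −£75 billion.
The government should cut lump-sum taxes by £75 billion.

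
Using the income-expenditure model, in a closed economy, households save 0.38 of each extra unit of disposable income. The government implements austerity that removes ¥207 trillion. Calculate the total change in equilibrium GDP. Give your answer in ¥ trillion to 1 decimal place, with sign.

−¥544.7 trillion

MPC = 1 − MPS = 1 − 0.38 = 0.62.
Spending multiplier = 1/(1 − MPC) = 1/(1 − 0.62) = 1/0.38 ≈ 2.632.
ΔY = k × ΔG = (−¥207 trillion) / 0.38 ≈ −¥544.7 trillion.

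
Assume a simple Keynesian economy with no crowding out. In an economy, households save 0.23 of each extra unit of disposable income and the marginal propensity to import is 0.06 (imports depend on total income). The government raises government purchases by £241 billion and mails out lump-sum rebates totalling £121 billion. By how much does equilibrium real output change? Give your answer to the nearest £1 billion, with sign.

MPC = 1 − MPS = 1 − 0.23 = 0.77.
Expenditure multiplier = 1/(1 − c + m) = 1/(1 − 0.77 + 0.06) = 1/0.29 ≈ 3.448.
ΔG contributes k·ΔG = (+£241 billion) / 0.29 ≈ +£831 billion.
ΔT of −£121 billion changes first-round spending by −c·ΔT = +£93.17 billion, contributing k·(−c·ΔT) = (+£93.17 billion) / 0.29 ≈ +£321.3 billion.
Net ΔY = k(ΔG − c·ΔT) = (+£334.17 billion) / 0.29 ≈ +£1,152 billion.

+£1,152 billion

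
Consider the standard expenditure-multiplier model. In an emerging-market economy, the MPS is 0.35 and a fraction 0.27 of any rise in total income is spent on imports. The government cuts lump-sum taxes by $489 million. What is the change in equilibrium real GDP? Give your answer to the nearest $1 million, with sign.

MPC = 1 − MPS = 1 − 0.35 = 0.65.
A lump-sum tax change of −$489 million shifts disposable income by +$489 million; first-round consumption changes by −c × ΔT = −0.65 × (−$489 million) = +$317.85 million.
Expenditure multiplier = 1/(1 − c + m) = 1/(1 − 0.65 + 0.27) = 1/0.62 ≈ 1.613.
The tax multiplier is −c × k ≈ −1.048, so ΔY = k × (−c·ΔT) = (+$317.85 million) / 0.62 ≈ +$513 million.

+$513 million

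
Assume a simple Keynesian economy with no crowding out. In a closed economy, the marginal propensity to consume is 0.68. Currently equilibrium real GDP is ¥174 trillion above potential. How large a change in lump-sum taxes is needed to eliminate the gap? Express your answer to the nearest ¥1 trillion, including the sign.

Spending multiplier = 1/(1 − MPC) = 1/(1 − 0.68) = 1/0.32 = 3.125.
Tax multiplier = −c·k = −0.68/0.32 = −2.125. Need ΔY = −¥174 trillion, so ΔT = ΔY/(−c·k) = −(−¥174 trillion) × 0.32 / 0.68 ≈ +¥82 trillion.
The government should raise lump-sum taxes by ¥82 trillion.

+¥82 trillion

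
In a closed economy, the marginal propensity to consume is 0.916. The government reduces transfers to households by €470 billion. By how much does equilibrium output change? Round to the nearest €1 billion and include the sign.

−€5,125 billion

The transfer change shifts disposable income by −€470 billion, so first-round consumption changes by c·ΔTR = 0.916 × (−€470 billion) = −€430.52 billion.
Expenditure multiplier = 1/(1 − MPC) = 1/(1 − 0.916) = 1/0.084 ≈ 11.905.
The transfer multiplier is c × k ≈ 10.905, so ΔY = k × (c·ΔTR) = (−€430.52 billion) / 0.084 ≈ −€5,125 billion.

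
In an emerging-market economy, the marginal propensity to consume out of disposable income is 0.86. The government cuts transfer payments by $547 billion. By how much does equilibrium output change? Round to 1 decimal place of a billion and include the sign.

The transfer change shifts disposable income by −$547 billion, so first-round consumption changes by c·ΔTR = 0.86 × (−$547 billion) = −$470.42 billion.
Expenditure multiplier = 1/(1 − MPC) = 1/(1 − 0.86) = 1/0.14 ≈ 7.143.
The transfer multiplier is c × k ≈ 6.143, so ΔY = k × (c·ΔTR) = (−$470.42 billion) / 0.14 ≈ −$3,360.1 billion.

−$3,360.1 billion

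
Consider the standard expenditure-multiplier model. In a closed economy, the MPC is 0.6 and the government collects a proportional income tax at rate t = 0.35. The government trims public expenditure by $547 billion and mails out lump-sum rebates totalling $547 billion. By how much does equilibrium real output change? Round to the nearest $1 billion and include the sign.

−$359 billion

Expenditure multiplier = 1/(1 − c(1−t)) = 1/(1 − 0.6×0.65) = 1/0.61 ≈ 1.639.
ΔG contributes k·ΔG = (−$547 billion) / 0.61 ≈ −$896.7 billion.
ΔT of −$547 billion changes first-round spending by −c·ΔT = +$328.2 billion, contributing k·(−c·ΔT) = (+$328.2 billion) / 0.61 ≈ +$538 billion.
Net ΔY = k(ΔG − c·ΔT) = (−$218.8 billion) / 0.61 ≈ −$359 billion.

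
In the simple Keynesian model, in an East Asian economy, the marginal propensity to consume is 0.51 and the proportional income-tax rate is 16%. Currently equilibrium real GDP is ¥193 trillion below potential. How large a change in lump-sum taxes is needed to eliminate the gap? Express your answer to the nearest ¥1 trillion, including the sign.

−¥216 trillion

Spending multiplier = 1/(1 − c(1−t)) = 1/(1 − 0.51×0.84) = 1/0.5716 ≈ 1.749.
Tax multiplier = −c·k = −0.51/0.5716 ≈ −0.892. Need ΔY = +¥193 trillion, so ΔT = ΔY/(−c·k) = −(+¥193 trillion) × 0.5716 / 0.51 ≈ −¥216 trillion.
The government should cut lump-sum taxes by ¥216 trillion.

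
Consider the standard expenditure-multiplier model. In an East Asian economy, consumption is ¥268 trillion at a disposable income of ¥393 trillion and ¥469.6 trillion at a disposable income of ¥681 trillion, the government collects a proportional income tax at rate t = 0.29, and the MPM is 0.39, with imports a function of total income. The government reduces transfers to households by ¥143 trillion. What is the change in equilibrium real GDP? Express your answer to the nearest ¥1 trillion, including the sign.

MPC = ΔC/ΔYd = (469.6 − 268)/(681 − 393) = 201.6/288 = 0.7.
The transfer change shifts disposable income by −¥143 trillion, so first-round consumption changes by c·ΔTR = 0.7 × (−¥143 trillion) = −¥100.1 trillion.
Expenditure multiplier = 1/(1 − c(1−t) + m) = 1/(1 − 0.7×0.71 + 0.39) = 1/0.893 ≈ 1.12.
The transfer multiplier is c × k ≈ 0.784, so ΔY = k × (c·ΔTR) = (−¥100.1 trillion) / 0.893 ≈ −¥112 trillion.

−¥112 trillion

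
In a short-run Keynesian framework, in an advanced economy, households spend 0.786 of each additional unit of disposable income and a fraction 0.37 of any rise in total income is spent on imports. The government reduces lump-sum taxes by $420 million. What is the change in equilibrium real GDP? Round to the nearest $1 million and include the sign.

A lump-sum tax change of −$420 million shifts disposable income by +$420 million; first-round consumption changes by −c × ΔT = −0.786 × (−$420 million) = +$330.12 million.
Expenditure multiplier = 1/(1 − c + m) = 1/(1 − 0.786 + 0.37) = 1/0.584 ≈ 1.712.
The tax multiplier is −c × k ≈ −1.346, so ΔY = k × (−c·ΔT) = (+$330.12 million) / 0.584 ≈ +$565 million.

+$565 million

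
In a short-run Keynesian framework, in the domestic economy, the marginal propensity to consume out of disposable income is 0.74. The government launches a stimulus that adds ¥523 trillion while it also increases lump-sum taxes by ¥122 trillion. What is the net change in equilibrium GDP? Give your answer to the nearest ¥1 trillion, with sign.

Expenditure multiplier = 1/(1 − MPC) = 1/(1 − 0.74) = 1/0.26 ≈ 3.846.
ΔG contributes k·ΔG = (+¥523 trillion) / 0.26 ≈ +¥2,011.5 trillion.
ΔT of +¥122 trillion changes first-round spending by −c·ΔT = −¥90.28 trillion, contributing k·(−c·ΔT) = (−¥90.28 trillion) / 0.26 ≈ −¥347.2 trillion.
Net ΔY = k(ΔG − c·ΔT) = (+¥432.72 trillion) / 0.26 ≈ +¥1,664 trillion.

+¥1,664 trillion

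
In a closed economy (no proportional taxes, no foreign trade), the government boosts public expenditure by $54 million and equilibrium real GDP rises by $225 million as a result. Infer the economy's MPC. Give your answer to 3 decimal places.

Implied spending multiplier k = ΔY/ΔG = 225/54 ≈ 4.1667.
Since k = 1/(1 − MPC), MPC = 1 − 1/k = 1 − ΔG/ΔY = 1 − 54/225 = 0.760.

0.760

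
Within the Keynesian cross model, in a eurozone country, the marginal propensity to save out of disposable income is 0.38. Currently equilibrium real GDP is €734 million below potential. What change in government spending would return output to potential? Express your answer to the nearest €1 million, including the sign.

MPC = 1 − MPS = 1 − 0.38 = 0.62.
Spending multiplier = 1/(1 − MPC) = 1/(1 − 0.62) = 1/0.38 ≈ 2.632.
Need ΔY = +€734 million, so ΔG = ΔY/k = (+€734 million) × 0.38 ≈ +€279 million.
The government should increase government spending by €279 million.

+€279 million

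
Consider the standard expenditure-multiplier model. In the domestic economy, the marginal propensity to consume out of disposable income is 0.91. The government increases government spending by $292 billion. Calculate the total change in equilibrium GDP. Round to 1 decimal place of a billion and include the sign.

+$3,244.4 billion

Expenditure multiplier = 1/(1 − MPC) = 1/(1 − 0.91) = 1/0.09 ≈ 11.111.
ΔY = k × ΔG = (+$292 billion) / 0.09 ≈ +$3,244.4 billion.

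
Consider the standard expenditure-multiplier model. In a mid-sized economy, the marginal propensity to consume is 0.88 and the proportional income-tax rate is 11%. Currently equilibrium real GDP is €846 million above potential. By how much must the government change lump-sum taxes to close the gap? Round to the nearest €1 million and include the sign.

Spending multiplier = 1/(1 − c(1−t)) = 1/(1 − 0.88×0.89) = 1/0.2168 ≈ 4.613.
Tax multiplier = −c·k = −0.88/0.2168 ≈ −4.059. Need ΔY = −€846 million, so ΔT = ΔY/(−c·k) = −(−€846 million) × 0.2168 / 0.88 ≈ +€208 million.
The government should raise lump-sum taxes by €208 million.

+€208 million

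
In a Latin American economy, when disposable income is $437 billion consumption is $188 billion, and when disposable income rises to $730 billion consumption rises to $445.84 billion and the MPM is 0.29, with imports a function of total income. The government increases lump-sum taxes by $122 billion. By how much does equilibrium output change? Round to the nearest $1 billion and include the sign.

MPC = ΔC/ΔYd = (445.84 − 188)/(730 − 437) = 257.84/293 = 0.88.
A lump-sum tax change of +$122 billion shifts disposable income by −$122 billion; first-round consumption changes by −c × ΔT = −0.88 × (+$122 billion) = −$107.36 billion.
Expenditure multiplier = 1/(1 − c + m) = 1/(1 − 0.88 + 0.29) = 1/0.41 ≈ 2.439.
The tax multiplier is −c × k ≈ −2.146, so ΔY = k × (−c·ΔT) = (−$107.36 billion) / 0.41 ≈ −$262 billion.

−$262 billion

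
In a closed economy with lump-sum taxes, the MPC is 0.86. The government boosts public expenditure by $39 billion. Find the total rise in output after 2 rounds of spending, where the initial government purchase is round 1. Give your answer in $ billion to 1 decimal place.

$72.5 billion

Round 1 adds ΔG = $39 billion; each later round is MPC = 0.86 times the previous.
After 2 rounds: 39 + 33.54 = ΔG·(1 − c^2)/(1 − c) = 39 × (1 − 0.7396)/0.14 ≈ $72.5 billion.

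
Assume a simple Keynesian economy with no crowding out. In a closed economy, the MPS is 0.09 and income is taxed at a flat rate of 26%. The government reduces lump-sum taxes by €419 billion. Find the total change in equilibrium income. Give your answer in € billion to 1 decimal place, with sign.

MPC = 1 − MPS = 1 − 0.09 = 0.91.
A lump-sum tax change of −€419 billion shifts disposable income by +€419 billion; first-round consumption changes by −c × ΔT = −0.91 × (−€419 billion) = +€381.29 billion.
Expenditure multiplier = 1/(1 − c(1−t)) = 1/(1 − 0.91×0.74) = 1/0.3266 ≈ 3.062.
The tax multiplier is −c × k ≈ −2.786, so ΔY = k × (−c·ΔT) = (+€381.29 billion) / 0.3266 ≈ +€1,167.5 billion.

+€1,167.5 billion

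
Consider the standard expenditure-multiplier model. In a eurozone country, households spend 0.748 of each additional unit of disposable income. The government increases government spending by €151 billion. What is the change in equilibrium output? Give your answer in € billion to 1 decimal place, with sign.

Government-spending multiplier = 1/(1 − MPC) = 1/(1 − 0.748) = 1/0.252 ≈ 3.968.
ΔY = k × ΔG = (+€151 billion) / 0.252 ≈ +€599.2 billion.

+€599.2 billion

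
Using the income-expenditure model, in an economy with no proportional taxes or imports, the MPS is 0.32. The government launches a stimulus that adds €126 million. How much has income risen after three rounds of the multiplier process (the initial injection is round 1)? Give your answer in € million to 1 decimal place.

€269.9 million

MPC = 1 − MPS = 1 − 0.32 = 0.68.
Round 1 adds ΔG = €126 million; each later round is MPC = 0.68 times the previous.
After 3 rounds: 126 + 85.68 + 58.2624 = ΔG·(1 − c^3)/(1 − c) = 126 × (1 − 0.314432)/0.32 ≈ €269.9 million.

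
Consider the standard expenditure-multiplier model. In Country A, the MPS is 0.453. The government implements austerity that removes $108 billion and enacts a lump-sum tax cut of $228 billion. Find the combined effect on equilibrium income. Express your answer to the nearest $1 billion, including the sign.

MPC = 1 − MPS = 1 − 0.453 = 0.547.
Expenditure multiplier = 1/(1 − MPC) = 1/(1 − 0.547) = 1/0.453 ≈ 2.208.
ΔG contributes k·ΔG = (−$108 billion) / 0.453 ≈ −$238.4 billion.
ΔT of −$228 billion changes first-round spending by −c·ΔT = +$124.716 billion, contributing k·(−c·ΔT) = (+$124.716 billion) / 0.453 ≈ +$275.3 billion.
Net ΔY = k(ΔG − c·ΔT) = (+$16.716 billion) / 0.453 ≈ +$37 billion.

+$37 billion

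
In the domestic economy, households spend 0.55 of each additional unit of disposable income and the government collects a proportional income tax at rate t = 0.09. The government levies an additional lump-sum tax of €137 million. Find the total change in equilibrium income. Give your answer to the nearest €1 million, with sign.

−€151 million

A lump-sum tax change of +€137 million shifts disposable income by −€137 million; first-round consumption changes by −c × ΔT = −0.55 × (+€137 million) = −€75.35 million.
Expenditure multiplier = 1/(1 − c(1−t)) = 1/(1 − 0.55×0.91) = 1/0.4995 ≈ 2.002.
The tax multiplier is −c × k ≈ −1.101, so ΔY = k × (−c·ΔT) = (−€75.35 million) / 0.4995 ≈ −€151 million.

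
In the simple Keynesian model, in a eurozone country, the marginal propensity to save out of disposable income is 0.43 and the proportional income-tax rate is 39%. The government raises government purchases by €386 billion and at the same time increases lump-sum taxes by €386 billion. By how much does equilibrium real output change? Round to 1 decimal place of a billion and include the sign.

+€254.5 billion

MPC = 1 − MPS = 1 − 0.43 = 0.57.
Expenditure multiplier = 1/(1 − c(1−t)) = 1/(1 − 0.57×0.61) = 1/0.6523 ≈ 1.533.
ΔG contributes k·ΔG = (+€386 billion) / 0.6523 ≈ +€591.8 billion.
ΔT of +€386 billion changes first-round spending by −c·ΔT = −€220.02 billion, contributing k·(−c·ΔT) = (−€220.02 billion) / 0.6523 ≈ −€337.3 billion.
Net ΔY = k(ΔG − c·ΔT) = (+€165.98 billion) / 0.6523 ≈ +€254.5 billion.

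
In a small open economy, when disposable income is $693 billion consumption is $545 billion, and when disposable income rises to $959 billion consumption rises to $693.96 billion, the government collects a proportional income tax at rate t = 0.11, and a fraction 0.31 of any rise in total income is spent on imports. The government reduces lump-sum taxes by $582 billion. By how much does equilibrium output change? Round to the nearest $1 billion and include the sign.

+$402 billion

MPC = ΔC/ΔYd = (693.96 − 545)/(959 − 693) = 148.96/266 = 0.56.
A lump-sum tax change of −$582 billion shifts disposable income by +$582 billion; first-round consumption changes by −c × ΔT = −0.56 × (−$582 billion) = +$325.92 billion.
Expenditure multiplier = 1/(1 − c(1−t) + m) = 1/(1 − 0.56×0.89 + 0.31) = 1/0.8116 ≈ 1.232.
The tax multiplier is −c × k ≈ −0.69, so ΔY = k × (−c·ΔT) = (+$325.92 billion) / 0.8116 ≈ +$402 billion.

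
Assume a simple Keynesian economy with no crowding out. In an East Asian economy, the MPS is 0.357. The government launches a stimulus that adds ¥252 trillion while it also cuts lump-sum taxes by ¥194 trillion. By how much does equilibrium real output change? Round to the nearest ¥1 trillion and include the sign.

+¥1,055 trillion

MPC = 1 − MPS = 1 − 0.357 = 0.643.
Expenditure multiplier = 1/(1 − MPC) = 1/(1 − 0.643) = 1/0.357 ≈ 2.801.
ΔG contributes k·ΔG = (+¥252 trillion) / 0.357 ≈ +¥705.9 trillion.
ΔT of −¥194 trillion changes first-round spending by −c·ΔT = +¥124.742 trillion, contributing k·(−c·ΔT) = (+¥124.742 trillion) / 0.357 ≈ +¥349.4 trillion.
Net ΔY = k(ΔG − c·ΔT) = (+¥376.742 trillion) / 0.357 ≈ +¥1,055 trillion.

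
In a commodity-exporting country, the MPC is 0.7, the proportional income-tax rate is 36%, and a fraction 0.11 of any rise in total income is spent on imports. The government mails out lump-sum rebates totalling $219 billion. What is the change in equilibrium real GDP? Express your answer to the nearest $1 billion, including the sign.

A lump-sum tax change of −$219 billion shifts disposable income by +$219 billion; first-round consumption changes by −c × ΔT = −0.7 × (−$219 billion) = +$153.3 billion.
Expenditure multiplier = 1/(1 − c(1−t) + m) = 1/(1 − 0.7×0.64 + 0.11) = 1/0.662 ≈ 1.511.
The tax multiplier is −c × k ≈ −1.057, so ΔY = k × (−c·ΔT) = (+$153.3 billion) / 0.662 ≈ +$232 billion.

+$232 billion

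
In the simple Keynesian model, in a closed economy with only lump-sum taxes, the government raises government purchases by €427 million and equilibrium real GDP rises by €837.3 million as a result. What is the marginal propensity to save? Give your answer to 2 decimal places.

0.51

Implied spending multiplier k = ΔY/ΔG = 837.3/427 ≈ 1.9609.
Since k = 1/(1 − MPC), MPC = 1 − 1/k = 1 − ΔG/ΔY = 1 − 427/837.3 ≈ 0.49.
MPS = 1 − MPC = 0.51.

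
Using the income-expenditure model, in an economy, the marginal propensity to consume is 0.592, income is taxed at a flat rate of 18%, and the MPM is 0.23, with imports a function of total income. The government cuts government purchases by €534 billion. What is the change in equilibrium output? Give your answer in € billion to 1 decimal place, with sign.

Spending multiplier = 1/(1 − c(1−t) + m) = 1/(1 − 0.592×0.82 + 0.23) = 1/0.74456 ≈ 1.343.
ΔY = k × ΔG = (−€534 billion) / 0.74456 ≈ −€717.2 billion.

−€717.2 billion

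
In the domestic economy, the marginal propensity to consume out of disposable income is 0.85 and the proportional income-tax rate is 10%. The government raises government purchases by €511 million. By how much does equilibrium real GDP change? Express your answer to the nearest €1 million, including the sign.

+€2,174 million

Spending multiplier = 1/(1 − c(1−t)) = 1/(1 − 0.85×0.9) = 1/0.235 ≈ 4.255.
ΔY = k × ΔG = (+€511 million) / 0.235 ≈ +€2,174 million.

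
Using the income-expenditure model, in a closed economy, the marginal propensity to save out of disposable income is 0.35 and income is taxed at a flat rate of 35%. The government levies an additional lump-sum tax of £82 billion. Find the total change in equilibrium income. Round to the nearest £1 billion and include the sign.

−£92 billion

MPC = 1 − MPS = 1 − 0.35 = 0.65.
A lump-sum tax change of +£82 billion shifts disposable income by −£82 billion; first-round consumption changes by −c × ΔT = −0.65 × (+£82 billion) = −£53.3 billion.
Expenditure multiplier = 1/(1 − c(1−t)) = 1/(1 − 0.65×0.65) = 1/0.5775 ≈ 1.732.
The tax multiplier is −c × k ≈ −1.126, so ΔY = k × (−c·ΔT) = (−£53.3 billion) / 0.5775 ≈ −£92 billion.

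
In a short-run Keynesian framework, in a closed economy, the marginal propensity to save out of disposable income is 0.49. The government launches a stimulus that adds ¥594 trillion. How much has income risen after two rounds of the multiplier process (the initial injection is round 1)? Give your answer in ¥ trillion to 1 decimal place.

¥896.9 trillion

MPC = 1 − MPS = 1 − 0.49 = 0.51.
Round 1 adds ΔG = ¥594 trillion; each later round is MPC = 0.51 times the previous.
After 2 rounds: 594 + 302.94 = ΔG·(1 − c^2)/(1 − c) = 594 × (1 − 0.2601)/0.49 ≈ ¥896.9 trillion.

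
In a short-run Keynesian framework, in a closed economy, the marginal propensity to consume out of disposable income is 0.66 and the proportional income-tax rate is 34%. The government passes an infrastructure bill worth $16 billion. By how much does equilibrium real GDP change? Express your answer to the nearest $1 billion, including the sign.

Spending multiplier = 1/(1 − c(1−t)) = 1/(1 − 0.66×0.66) = 1/0.5644 ≈ 1.772.
ΔY = k × ΔG = (+$16 billion) / 0.5644 ≈ +$28 billion.

+$28 billion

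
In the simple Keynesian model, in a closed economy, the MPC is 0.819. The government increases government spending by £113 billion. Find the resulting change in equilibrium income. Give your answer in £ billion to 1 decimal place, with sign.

Expenditure multiplier = 1/(1 − MPC) = 1/(1 − 0.819) = 1/0.181 ≈ 5.525.
ΔY = k × ΔG = (+£113 billion) / 0.181 ≈ +£624.3 billion.

+£624.3 billion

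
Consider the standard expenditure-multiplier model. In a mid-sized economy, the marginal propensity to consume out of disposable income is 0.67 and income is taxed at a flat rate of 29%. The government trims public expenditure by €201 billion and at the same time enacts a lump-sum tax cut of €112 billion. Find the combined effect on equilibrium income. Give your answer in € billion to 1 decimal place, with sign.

Expenditure multiplier = 1/(1 − c(1−t)) = 1/(1 − 0.67×0.71) = 1/0.5243 ≈ 1.907.
ΔG contributes k·ΔG = (−€201 billion) / 0.5243 ≈ −€383.4 billion.
ΔT of −€112 billion changes first-round spending by −c·ΔT = +€75.04 billion, contributing k·(−c·ΔT) = (+€75.04 billion) / 0.5243 ≈ +€143.1 billion.
Net ΔY = k(ΔG − c·ΔT) = (−€125.96 billion) / 0.5243 ≈ −€240.2 billion.

−€240.2 billion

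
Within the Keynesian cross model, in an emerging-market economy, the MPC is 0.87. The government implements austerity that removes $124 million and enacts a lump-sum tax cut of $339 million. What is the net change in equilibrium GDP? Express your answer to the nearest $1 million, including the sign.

+$1,315 million

Expenditure multiplier = 1/(1 − MPC) = 1/(1 − 0.87) = 1/0.13 ≈ 7.692.
ΔG contributes k·ΔG = (−$124 million) / 0.13 ≈ −$953.8 million.
ΔT of −$339 million changes first-round spending by −c·ΔT = +$294.93 million, contributing k·(−c·ΔT) = (+$294.93 million) / 0.13 ≈ +$2,268.7 million.
Net ΔY = k(ΔG − c·ΔT) = (+$170.93 million) / 0.13 ≈ +$1,315 million.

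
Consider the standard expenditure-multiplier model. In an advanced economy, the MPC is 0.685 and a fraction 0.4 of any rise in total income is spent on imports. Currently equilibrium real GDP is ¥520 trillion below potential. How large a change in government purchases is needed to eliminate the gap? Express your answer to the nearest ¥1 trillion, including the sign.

+¥372 trillion

Spending multiplier = 1/(1 − c + m) = 1/(1 − 0.685 + 0.4) = 1/0.715 ≈ 1.399.
Need ΔY = +¥520 trillion, so ΔG = ΔY/k = (+¥520 trillion) × 0.715 ≈ +¥372 trillion.
The government should increase government purchases by ¥372 trillion.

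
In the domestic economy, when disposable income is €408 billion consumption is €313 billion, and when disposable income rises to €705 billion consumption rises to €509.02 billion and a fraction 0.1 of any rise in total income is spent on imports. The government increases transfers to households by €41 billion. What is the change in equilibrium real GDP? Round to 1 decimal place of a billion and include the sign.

+€61.5 billion

MPC = ΔC/ΔYd = (509.02 − 313)/(705 − 408) = 196.02/297 = 0.66.
The transfer change shifts disposable income by +€41 billion, so first-round consumption changes by c·ΔTR = 0.66 × (+€41 billion) = +€27.06 billion.
Expenditure multiplier = 1/(1 − c + m) = 1/(1 − 0.66 + 0.1) = 1/0.44 ≈ 2.273.
The transfer multiplier is c × k = 1.5, so ΔY = k × (c·ΔTR) = (+€27.06 billion) / 0.44 = +€61.5 billion.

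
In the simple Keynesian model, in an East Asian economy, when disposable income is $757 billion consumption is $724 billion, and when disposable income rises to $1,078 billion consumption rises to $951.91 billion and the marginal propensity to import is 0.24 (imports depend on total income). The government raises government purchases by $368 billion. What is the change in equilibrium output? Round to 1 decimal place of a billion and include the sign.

MPC = ΔC/ΔYd = (951.91 − 724)/(1,078 − 757) = 227.91/321 = 0.71.
Spending multiplier = 1/(1 − c + m) = 1/(1 − 0.71 + 0.24) = 1/0.53 ≈ 1.887.
ΔY = k × ΔG = (+$368 billion) / 0.53 ≈ +$694.3 billion.

+$694.3 billion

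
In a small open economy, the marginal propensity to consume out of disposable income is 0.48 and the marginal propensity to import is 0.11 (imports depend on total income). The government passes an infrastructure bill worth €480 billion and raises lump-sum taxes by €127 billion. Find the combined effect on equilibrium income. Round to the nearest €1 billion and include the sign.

Expenditure multiplier = 1/(1 − c + m) = 1/(1 − 0.48 + 0.11) = 1/0.63 ≈ 1.587.
ΔG contributes k·ΔG = (+€480 billion) / 0.63 ≈ +€761.9 billion.
ΔT of +€127 billion changes first-round spending by −c·ΔT = −€60.96 billion, contributing k·(−c·ΔT) = (−€60.96 billion) / 0.63 ≈ −€96.8 billion.
Net ΔY = k(ΔG − c·ΔT) = (+€419.04 billion) / 0.63 ≈ +€665 billion.

+€665 billion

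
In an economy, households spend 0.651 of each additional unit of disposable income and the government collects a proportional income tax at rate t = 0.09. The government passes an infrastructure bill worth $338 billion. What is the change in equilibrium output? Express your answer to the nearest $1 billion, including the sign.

Government-spending multiplier = 1/(1 − c(1−t)) = 1/(1 − 0.651×0.91) = 1/0.40759 ≈ 2.453.
ΔY = k × ΔG = (+$338 billion) / 0.40759 ≈ +$829 billion.

+$829 billion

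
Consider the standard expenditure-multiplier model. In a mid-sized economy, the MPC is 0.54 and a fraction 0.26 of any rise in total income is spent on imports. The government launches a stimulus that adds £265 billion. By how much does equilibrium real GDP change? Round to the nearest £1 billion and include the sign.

Expenditure multiplier = 1/(1 − c + m) = 1/(1 − 0.54 + 0.26) = 1/0.72 ≈ 1.389.
ΔY = k × ΔG = (+£265 billion) / 0.72 ≈ +£368 billion.

+£368 billion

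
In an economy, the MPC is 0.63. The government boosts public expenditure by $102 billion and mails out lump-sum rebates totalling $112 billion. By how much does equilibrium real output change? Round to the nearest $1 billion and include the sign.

Expenditure multiplier = 1/(1 − MPC) = 1/(1 − 0.63) = 1/0.37 ≈ 2.703.
ΔG contributes k·ΔG = (+$102 billion) / 0.37 ≈ +$275.7 billion.
ΔT of −$112 billion changes first-round spending by −c·ΔT = +$70.56 billion, contributing k·(−c·ΔT) = (+$70.56 billion) / 0.37 ≈ +$190.7 billion.
Net ΔY = k(ΔG − c·ΔT) = (+$172.56 billion) / 0.37 ≈ +$466 billion.

+$466 billion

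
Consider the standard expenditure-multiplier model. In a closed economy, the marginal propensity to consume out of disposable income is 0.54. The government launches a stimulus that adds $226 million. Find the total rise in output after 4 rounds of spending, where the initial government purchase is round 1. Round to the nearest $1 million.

Round 1 adds ΔG = $226 million; each later round is MPC = 0.54 times the previous.
After 4 rounds: 226 + 122.04 + 65.9016 + 35.586864 = ΔG·(1 − c^4)/(1 − c) = 226 × (1 − 0.08503056)/0.46 ≈ $450 million.

$450 million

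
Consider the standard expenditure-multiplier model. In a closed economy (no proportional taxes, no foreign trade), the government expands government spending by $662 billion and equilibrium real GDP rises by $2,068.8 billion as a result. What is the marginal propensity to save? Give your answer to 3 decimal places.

0.320

Implied spending multiplier k = ΔY/ΔG = 2,068.8/662 ≈ 3.1251.
Since k = 1/(1 − MPC), MPC = 1 − 1/k = 1 − ΔG/ΔY = 1 − 662/2,068.8 ≈ 0.680.
MPS = 1 − MPC = 0.320.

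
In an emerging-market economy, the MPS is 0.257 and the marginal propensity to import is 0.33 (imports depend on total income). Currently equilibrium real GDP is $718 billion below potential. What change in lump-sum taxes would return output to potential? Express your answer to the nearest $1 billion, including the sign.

−$567 billion

MPC = 1 − MPS = 1 − 0.257 = 0.743.
Spending multiplier = 1/(1 − c + m) = 1/(1 − 0.743 + 0.33) = 1/0.587 ≈ 1.704.
Tax multiplier = −c·k = −0.743/0.587 ≈ −1.266. Need ΔY = +$718 billion, so ΔT = ΔY/(−c·k) = −(+$718 billion) × 0.587 / 0.743 ≈ −$567 billion.
The government should cut lump-sum taxes by $567 billion.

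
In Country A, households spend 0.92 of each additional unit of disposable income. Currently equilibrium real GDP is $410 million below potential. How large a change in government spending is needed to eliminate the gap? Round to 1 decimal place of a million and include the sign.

Spending multiplier = 1/(1 − MPC) = 1/(1 − 0.92) = 1/0.08 = 12.5.
Need ΔY = +$410 million, so ΔG = ΔY/k = (+$410 million) × 0.08 = +$32.8 million.
The government should increase government spending by $32.8 million.

+$32.8 million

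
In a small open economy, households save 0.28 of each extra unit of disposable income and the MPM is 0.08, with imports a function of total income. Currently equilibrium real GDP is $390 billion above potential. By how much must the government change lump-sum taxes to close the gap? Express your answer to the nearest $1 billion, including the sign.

MPC = 1 − MPS = 1 − 0.28 = 0.72.
Spending multiplier = 1/(1 − c + m) = 1/(1 − 0.72 + 0.08) = 1/0.36 ≈ 2.778.
Tax multiplier = −c·k = −0.72/0.36 = −2. Need ΔY = −$390 billion, so ΔT = ΔY/(−c·k) = −(−$390 billion) × 0.36 / 0.72 = +$195 billion.
The government should raise lump-sum taxes by $195 billion.

+$195 billion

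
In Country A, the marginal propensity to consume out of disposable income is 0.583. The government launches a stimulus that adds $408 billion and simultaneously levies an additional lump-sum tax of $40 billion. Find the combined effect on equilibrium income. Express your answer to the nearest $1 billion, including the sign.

Expenditure multiplier = 1/(1 − MPC) = 1/(1 − 0.583) = 1/0.417 ≈ 2.398.
ΔG contributes k·ΔG = (+$408 billion) / 0.417 ≈ +$978.4 billion.
ΔT of +$40 billion changes first-round spending by −c·ΔT = −$23.32 billion, contributing k·(−c·ΔT) = (−$23.32 billion) / 0.417 ≈ −$55.9 billion.
Net ΔY = k(ΔG − c·ΔT) = (+$384.68 billion) / 0.417 ≈ +$922 billion.

+$922 billion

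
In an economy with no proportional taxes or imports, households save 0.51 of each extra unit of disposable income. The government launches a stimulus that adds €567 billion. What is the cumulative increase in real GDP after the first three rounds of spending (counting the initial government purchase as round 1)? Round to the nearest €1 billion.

€981 billion

MPC = 1 − MPS = 1 − 0.51 = 0.49.
Round 1 adds ΔG = €567 billion; each later round is MPC = 0.49 times the previous.
After 3 rounds: 567 + 277.83 + 136.1367 = ΔG·(1 − c^3)/(1 − c) = 567 × (1 − 0.117649)/0.51 ≈ €981 billion.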